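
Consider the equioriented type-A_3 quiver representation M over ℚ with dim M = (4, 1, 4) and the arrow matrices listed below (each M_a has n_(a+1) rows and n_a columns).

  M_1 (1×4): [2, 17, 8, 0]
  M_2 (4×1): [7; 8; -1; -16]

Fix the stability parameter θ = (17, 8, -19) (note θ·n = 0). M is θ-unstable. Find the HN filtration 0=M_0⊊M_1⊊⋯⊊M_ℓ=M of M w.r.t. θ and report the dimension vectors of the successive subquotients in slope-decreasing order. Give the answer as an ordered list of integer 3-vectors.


Interval decomposition of M: I[1,1]^3, I[1,3], I[3,3]^3.
HN type (ℓ=3): μ^(1)=17; μ^(2)=2; μ^(3)=-19

((3, 0, 0); (1, 1, 1); (0, 0, 3))


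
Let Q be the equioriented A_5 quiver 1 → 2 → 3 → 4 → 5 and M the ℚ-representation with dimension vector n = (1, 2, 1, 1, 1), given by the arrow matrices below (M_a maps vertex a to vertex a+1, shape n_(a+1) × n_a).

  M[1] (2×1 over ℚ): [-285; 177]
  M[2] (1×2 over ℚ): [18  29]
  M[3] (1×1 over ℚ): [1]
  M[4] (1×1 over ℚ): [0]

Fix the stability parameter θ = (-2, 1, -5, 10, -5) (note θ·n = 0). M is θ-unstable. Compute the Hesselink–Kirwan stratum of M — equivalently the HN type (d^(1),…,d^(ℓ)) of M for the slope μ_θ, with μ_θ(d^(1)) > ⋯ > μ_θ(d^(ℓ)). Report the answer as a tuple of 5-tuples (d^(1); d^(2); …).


Via rank(M_{q-1}∘⋯∘M_p): M ≅ I[1,4], I[2,2], I[5,5].
μ_θ-semistable layers: μ^(1)=10; μ^(2)=1; μ^(3)=-2; μ^(4)=-5

((0, 0, 0, 1, 0); (0, 1, 0, 0, 0); (1, 1, 1, 0, 0); (0, 0, 0, 0, 1))


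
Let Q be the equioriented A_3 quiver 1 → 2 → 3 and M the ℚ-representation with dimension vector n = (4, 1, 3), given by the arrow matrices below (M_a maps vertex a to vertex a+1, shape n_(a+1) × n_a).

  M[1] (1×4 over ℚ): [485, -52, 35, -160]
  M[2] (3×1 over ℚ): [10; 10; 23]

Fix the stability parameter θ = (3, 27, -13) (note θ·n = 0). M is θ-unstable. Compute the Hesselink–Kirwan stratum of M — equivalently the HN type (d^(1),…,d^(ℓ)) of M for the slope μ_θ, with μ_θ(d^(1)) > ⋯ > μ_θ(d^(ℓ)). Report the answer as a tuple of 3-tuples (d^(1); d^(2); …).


Via rank(M_{q-1}∘⋯∘M_p): M ≅ I[1,1]^3, I[1,3], I[3,3]^2.
μ_θ-semistable layers: μ^(1)=7; μ^(2)=3; μ^(3)=-13

((0, 1, 1); (4, 0, 0); (0, 0, 2))


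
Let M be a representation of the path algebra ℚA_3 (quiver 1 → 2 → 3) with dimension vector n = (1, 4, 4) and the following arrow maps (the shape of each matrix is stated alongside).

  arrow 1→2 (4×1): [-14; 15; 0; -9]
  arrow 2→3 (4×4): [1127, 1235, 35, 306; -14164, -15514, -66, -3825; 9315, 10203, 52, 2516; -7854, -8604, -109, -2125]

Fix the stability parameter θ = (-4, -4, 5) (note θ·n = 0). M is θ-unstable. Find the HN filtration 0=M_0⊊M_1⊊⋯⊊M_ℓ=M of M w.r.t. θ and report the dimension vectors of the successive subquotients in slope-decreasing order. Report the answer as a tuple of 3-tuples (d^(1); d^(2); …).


Barcode: M ≅ I[1,3], I[2,2], I[2,3]^2, I[3,3]. HN layers by μ_θ (2 steps, strictly decreasing):
  μ^(1)=5; μ^(2)=-4

((0, 0, 4); (1, 4, 0))


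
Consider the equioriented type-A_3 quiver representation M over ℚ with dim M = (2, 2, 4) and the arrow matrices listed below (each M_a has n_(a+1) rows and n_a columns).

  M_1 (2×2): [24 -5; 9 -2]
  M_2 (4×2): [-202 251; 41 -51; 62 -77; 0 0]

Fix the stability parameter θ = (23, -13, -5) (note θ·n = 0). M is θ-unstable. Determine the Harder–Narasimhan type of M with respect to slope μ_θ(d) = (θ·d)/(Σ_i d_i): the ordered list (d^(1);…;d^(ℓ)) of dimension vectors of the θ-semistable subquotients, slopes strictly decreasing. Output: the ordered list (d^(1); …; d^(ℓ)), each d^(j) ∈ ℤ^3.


Interval decomposition of M: I[1,3]^2, I[3,3]^2.
HN type (ℓ=2): μ^(1)=5/3; μ^(2)=-5

((2, 2, 2); (0, 0, 2))


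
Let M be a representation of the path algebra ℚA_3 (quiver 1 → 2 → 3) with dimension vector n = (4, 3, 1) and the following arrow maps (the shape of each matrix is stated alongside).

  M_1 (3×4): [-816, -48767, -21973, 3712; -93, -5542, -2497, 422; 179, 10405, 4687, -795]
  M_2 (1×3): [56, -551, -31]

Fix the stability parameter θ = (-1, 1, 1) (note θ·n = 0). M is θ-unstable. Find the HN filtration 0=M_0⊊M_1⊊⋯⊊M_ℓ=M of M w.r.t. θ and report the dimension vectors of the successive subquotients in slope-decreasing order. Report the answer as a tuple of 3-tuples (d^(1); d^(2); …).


Via rank(M_{q-1}∘⋯∘M_p): M ≅ I[1,1], I[1,2]^2, I[1,3].
μ_θ-semistable layers: μ^(1)=1; μ^(2)=-1

((0, 3, 1); (4, 0, 0))


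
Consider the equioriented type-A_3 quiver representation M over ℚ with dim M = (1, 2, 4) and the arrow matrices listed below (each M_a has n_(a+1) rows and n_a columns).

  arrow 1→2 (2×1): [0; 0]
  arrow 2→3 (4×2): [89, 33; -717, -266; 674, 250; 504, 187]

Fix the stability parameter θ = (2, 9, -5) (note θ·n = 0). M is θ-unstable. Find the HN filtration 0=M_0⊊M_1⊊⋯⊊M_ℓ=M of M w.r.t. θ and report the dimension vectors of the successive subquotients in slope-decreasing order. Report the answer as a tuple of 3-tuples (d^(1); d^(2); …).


Barcode: M ≅ I[1,1], I[2,3]^2, I[3,3]^2. HN layers by μ_θ (2 steps, strictly decreasing):
  μ^(1)=2; μ^(2)=-5

((1, 2, 2); (0, 0, 2))


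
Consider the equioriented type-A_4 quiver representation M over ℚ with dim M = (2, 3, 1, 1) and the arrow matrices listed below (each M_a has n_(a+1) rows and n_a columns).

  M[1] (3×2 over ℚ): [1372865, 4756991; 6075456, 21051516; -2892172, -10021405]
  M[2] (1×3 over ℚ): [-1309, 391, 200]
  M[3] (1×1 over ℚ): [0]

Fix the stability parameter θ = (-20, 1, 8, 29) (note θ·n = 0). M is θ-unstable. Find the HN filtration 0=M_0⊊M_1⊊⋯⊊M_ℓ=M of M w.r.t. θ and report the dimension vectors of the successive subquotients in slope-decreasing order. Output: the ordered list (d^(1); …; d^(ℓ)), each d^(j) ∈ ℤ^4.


Via rank(M_{q-1}∘⋯∘M_p): M ≅ I[1,2], I[1,3], I[2,2], I[4,4].
μ_θ-semistable layers: μ^(1)=29; μ^(2)=8; μ^(3)=1; μ^(4)=-20

((0, 0, 0, 1); (0, 0, 1, 0); (0, 3, 0, 0); (2, 0, 0, 0))


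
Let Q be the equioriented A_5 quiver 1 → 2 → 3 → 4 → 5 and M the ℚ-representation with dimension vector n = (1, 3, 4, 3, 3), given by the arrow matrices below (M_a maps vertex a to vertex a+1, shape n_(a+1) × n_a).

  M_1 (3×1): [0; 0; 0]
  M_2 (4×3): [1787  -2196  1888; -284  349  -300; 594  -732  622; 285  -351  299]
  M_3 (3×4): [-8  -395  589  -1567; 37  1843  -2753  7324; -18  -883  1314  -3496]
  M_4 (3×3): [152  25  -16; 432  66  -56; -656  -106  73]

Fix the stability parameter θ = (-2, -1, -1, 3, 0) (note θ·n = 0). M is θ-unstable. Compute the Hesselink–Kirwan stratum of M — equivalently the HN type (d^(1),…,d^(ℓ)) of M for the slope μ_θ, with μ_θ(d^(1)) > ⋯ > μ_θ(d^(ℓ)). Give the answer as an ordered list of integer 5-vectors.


Via rank(M_{q-1}∘⋯∘M_p): M ≅ I[1,1], I[2,4], I[2,5]^2, I[3,3], I[5,5].
μ_θ-semistable layers: μ^(1)=3; μ^(2)=3/2; μ^(3)=0; μ^(4)=-1; μ^(5)=-2

((0, 0, 0, 1, 0); (0, 0, 0, 2, 2); (0, 0, 0, 0, 1); (0, 3, 4, 0, 0); (1, 0, 0, 0, 0))


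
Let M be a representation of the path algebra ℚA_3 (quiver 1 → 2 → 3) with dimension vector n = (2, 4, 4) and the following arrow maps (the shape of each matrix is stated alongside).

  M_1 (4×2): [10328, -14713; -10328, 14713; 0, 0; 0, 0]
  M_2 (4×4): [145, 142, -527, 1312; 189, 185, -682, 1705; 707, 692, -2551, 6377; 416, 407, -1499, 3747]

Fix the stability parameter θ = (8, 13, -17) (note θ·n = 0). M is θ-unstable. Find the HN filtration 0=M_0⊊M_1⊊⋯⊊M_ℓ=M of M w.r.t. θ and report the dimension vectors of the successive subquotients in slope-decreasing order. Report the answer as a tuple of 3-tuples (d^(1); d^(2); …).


Via rank(M_{q-1}∘⋯∘M_p): M ≅ I[1,1], I[1,3], I[2,2], I[2,3]^2, I[3,3].
μ_θ-semistable layers: μ^(1)=13; μ^(2)=8; μ^(3)=4/3; μ^(4)=-2; μ^(5)=-17

((0, 1, 0); (1, 0, 0); (1, 1, 1); (0, 2, 2); (0, 0, 1))


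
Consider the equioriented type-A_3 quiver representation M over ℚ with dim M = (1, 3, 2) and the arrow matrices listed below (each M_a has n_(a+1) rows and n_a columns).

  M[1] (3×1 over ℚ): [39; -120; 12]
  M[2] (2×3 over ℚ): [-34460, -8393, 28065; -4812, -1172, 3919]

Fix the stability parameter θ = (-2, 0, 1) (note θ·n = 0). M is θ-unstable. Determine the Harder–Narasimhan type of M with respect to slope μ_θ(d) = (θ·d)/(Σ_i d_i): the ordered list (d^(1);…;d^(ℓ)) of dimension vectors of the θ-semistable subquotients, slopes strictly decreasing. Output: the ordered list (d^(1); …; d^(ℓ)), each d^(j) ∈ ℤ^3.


Barcode: M ≅ I[1,2], I[2,3]^2. HN layers by μ_θ (3 steps, strictly decreasing):
  μ^(1)=1; μ^(2)=0; μ^(3)=-2

((0, 0, 2); (0, 3, 0); (1, 0, 0))


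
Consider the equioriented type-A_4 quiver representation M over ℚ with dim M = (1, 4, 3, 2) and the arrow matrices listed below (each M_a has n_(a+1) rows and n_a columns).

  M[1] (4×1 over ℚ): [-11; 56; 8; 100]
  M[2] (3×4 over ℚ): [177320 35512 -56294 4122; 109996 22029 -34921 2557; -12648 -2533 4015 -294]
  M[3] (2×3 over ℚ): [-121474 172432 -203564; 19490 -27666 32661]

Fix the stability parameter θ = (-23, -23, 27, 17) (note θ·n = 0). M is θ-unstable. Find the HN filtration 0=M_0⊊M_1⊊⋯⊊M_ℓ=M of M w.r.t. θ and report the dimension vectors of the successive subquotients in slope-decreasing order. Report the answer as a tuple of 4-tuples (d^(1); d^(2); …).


Barcode: M ≅ I[1,2], I[2,3], I[2,4]^2. HN layers by μ_θ (3 steps, strictly decreasing):
  μ^(1)=27; μ^(2)=22; μ^(3)=-23

((0, 0, 1, 0); (0, 0, 2, 2); (1, 4, 0, 0))


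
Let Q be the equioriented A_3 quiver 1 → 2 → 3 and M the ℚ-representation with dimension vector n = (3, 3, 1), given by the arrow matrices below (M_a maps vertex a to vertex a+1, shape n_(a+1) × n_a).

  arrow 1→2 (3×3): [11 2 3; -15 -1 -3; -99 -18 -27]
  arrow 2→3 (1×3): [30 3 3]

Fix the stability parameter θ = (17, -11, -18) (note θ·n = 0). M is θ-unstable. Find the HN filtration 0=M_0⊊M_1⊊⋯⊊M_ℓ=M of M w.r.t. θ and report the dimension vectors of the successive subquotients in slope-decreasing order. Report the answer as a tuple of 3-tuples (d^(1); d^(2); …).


Interval decomposition of M: I[1,1], I[1,2], I[1,3], I[2,2].
HN type (ℓ=4): μ^(1)=17; μ^(2)=3; μ^(3)=-4; μ^(4)=-11

((1, 0, 0); (1, 1, 0); (1, 1, 1); (0, 1, 0))


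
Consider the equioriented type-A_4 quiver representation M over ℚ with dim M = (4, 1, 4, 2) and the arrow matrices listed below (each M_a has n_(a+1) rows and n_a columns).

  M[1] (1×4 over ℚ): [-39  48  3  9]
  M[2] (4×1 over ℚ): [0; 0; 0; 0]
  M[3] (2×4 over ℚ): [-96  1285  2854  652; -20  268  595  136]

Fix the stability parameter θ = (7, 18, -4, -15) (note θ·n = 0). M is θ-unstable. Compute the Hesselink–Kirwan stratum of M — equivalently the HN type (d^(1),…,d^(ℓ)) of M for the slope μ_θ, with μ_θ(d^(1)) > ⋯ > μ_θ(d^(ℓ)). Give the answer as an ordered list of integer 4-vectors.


Barcode: M ≅ I[1,1]^3, I[1,2], I[3,3]^2, I[3,4]^2. HN layers by μ_θ (4 steps, strictly decreasing):
  μ^(1)=18; μ^(2)=7; μ^(3)=-4; μ^(4)=-19/2

((0, 1, 0, 0); (4, 0, 0, 0); (0, 0, 2, 0); (0, 0, 2, 2))


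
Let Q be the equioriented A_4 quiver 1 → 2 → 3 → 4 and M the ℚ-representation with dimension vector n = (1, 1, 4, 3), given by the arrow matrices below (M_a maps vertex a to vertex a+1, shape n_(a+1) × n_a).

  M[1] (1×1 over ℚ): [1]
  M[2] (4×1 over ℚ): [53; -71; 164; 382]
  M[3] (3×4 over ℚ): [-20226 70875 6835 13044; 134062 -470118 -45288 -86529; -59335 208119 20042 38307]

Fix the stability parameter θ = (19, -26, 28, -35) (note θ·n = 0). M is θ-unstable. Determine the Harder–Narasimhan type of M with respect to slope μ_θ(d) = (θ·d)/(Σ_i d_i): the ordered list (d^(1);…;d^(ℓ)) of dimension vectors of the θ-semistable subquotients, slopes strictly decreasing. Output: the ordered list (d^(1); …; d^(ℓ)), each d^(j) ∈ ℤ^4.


Barcode: M ≅ I[1,4], I[3,3], I[3,4]^2. HN layers by μ_θ (2 steps, strictly decreasing):
  μ^(1)=28; μ^(2)=-7/2

((0, 0, 1, 0); (1, 1, 3, 3))


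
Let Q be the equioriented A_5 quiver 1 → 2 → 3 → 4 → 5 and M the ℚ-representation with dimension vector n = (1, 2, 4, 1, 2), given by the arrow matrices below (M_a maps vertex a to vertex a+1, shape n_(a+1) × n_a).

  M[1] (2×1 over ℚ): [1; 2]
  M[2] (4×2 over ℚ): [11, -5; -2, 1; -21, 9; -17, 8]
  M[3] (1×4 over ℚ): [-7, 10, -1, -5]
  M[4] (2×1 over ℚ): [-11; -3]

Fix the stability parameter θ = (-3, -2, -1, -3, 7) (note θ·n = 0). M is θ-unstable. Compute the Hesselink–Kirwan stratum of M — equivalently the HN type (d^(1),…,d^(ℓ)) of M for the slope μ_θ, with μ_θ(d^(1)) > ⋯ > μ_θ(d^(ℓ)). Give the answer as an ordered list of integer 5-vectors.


Via rank(M_{q-1}∘⋯∘M_p): M ≅ I[1,5], I[2,3], I[3,3]^2, I[5,5].
μ_θ-semistable layers: μ^(1)=7; μ^(2)=-1; μ^(3)=-2; μ^(4)=-3

((0, 0, 0, 0, 2); (0, 0, 3, 0, 0); (0, 2, 1, 1, 0); (1, 0, 0, 0, 0))


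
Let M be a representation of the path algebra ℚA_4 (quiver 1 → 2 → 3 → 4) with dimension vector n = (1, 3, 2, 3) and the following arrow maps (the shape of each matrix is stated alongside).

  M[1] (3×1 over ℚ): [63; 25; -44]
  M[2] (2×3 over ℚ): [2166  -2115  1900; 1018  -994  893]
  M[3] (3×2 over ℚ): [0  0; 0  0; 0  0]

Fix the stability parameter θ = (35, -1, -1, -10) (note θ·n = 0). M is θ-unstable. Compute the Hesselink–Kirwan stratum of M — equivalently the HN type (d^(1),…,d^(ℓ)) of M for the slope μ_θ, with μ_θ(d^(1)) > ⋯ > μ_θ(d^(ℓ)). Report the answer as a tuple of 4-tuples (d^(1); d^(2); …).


Interval decomposition of M: I[1,3], I[2,2], I[2,3], I[4,4]^3.
HN type (ℓ=3): μ^(1)=11; μ^(2)=-1; μ^(3)=-10

((1, 1, 1, 0); (0, 2, 1, 0); (0, 0, 0, 3))


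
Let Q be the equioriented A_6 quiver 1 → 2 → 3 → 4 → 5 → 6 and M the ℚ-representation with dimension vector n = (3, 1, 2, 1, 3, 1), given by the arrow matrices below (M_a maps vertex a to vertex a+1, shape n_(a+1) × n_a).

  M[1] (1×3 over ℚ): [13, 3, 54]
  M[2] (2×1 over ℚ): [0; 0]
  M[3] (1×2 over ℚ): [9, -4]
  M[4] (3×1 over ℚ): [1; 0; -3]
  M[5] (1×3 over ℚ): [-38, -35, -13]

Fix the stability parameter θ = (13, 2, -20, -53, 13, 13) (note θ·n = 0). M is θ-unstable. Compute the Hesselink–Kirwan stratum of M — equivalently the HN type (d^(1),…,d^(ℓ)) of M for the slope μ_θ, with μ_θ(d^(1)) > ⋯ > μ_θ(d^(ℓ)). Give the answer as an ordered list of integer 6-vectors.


Barcode: M ≅ I[1,1]^2, I[1,2], I[3,3], I[3,6], I[5,5]^2. HN layers by μ_θ (4 steps, strictly decreasing):
  μ^(1)=13; μ^(2)=15/2; μ^(3)=-20; μ^(4)=-73/2

((2, 0, 0, 0, 3, 1); (1, 1, 0, 0, 0, 0); (0, 0, 1, 0, 0, 0); (0, 0, 1, 1, 0, 0))


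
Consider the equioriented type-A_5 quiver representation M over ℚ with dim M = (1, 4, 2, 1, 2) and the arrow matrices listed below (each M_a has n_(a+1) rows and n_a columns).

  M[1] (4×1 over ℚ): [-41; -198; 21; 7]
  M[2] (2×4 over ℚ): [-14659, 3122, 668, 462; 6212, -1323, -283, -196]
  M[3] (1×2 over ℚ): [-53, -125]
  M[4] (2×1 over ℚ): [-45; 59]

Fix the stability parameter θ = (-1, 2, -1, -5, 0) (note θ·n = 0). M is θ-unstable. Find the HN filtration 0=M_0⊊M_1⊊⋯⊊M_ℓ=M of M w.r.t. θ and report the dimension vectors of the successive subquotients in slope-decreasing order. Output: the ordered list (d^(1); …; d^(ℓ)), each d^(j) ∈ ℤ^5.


Via rank(M_{q-1}∘⋯∘M_p): M ≅ I[1,3], I[2,2]^2, I[2,5], I[5,5].
μ_θ-semistable layers: μ^(1)=2; μ^(2)=1/2; μ^(3)=0; μ^(4)=-1; μ^(5)=-4/3

((0, 2, 0, 0, 0); (0, 1, 1, 0, 0); (0, 0, 0, 0, 2); (1, 0, 0, 0, 0); (0, 1, 1, 1, 0))


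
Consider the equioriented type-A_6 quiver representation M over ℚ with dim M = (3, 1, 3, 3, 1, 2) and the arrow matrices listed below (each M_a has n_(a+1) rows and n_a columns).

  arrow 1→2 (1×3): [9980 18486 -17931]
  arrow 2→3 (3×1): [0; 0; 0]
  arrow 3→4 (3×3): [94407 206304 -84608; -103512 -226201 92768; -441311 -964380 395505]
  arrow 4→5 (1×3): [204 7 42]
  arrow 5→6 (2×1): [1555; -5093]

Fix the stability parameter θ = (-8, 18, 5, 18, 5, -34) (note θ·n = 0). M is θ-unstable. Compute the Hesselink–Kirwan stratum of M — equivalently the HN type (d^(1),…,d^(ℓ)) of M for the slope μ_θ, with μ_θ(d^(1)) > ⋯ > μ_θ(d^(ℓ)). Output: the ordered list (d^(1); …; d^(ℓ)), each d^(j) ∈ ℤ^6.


Interval decomposition of M: I[1,1]^2, I[1,2], I[3,4]^2, I[3,6], I[6,6].
HN type (ℓ=5): μ^(1)=18; μ^(2)=5; μ^(3)=-3/2; μ^(4)=-8; μ^(5)=-34

((0, 1, 0, 2, 0, 0); (0, 0, 2, 0, 0, 0); (0, 0, 1, 1, 1, 1); (3, 0, 0, 0, 0, 0); (0, 0, 0, 0, 0, 1))


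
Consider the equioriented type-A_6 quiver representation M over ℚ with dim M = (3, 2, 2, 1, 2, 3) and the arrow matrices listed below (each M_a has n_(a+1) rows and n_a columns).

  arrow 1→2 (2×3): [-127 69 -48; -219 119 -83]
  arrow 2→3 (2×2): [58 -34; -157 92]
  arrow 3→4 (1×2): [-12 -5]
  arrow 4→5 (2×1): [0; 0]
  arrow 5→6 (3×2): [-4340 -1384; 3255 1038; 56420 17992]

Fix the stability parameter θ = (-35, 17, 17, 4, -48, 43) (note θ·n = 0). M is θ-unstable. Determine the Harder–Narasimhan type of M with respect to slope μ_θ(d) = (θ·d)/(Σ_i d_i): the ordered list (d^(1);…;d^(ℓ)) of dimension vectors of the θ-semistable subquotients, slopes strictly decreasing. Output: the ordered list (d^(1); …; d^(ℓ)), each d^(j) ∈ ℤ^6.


Via rank(M_{q-1}∘⋯∘M_p): M ≅ I[1,1], I[1,3], I[1,4], I[5,5], I[5,6], I[6,6]^2.
μ_θ-semistable layers: μ^(1)=43; μ^(2)=17; μ^(3)=38/3; μ^(4)=-35; μ^(5)=-48

((0, 0, 0, 0, 0, 3); (0, 1, 1, 0, 0, 0); (0, 1, 1, 1, 0, 0); (3, 0, 0, 0, 0, 0); (0, 0, 0, 0, 2, 0))


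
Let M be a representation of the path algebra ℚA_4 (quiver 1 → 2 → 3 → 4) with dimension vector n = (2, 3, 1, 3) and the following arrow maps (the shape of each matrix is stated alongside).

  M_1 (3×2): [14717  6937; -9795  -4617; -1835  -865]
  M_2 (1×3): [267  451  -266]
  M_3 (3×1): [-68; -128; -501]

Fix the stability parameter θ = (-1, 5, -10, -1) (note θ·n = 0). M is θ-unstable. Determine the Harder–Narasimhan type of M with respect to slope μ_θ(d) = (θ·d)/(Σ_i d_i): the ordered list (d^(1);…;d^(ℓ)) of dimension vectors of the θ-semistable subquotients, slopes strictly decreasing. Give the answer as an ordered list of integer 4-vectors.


Via rank(M_{q-1}∘⋯∘M_p): M ≅ I[1,2], I[1,4], I[2,2], I[4,4]^2.
μ_θ-semistable layers: μ^(1)=5; μ^(2)=-1; μ^(3)=-2

((0, 2, 0, 0); (1, 0, 0, 3); (1, 1, 1, 0))


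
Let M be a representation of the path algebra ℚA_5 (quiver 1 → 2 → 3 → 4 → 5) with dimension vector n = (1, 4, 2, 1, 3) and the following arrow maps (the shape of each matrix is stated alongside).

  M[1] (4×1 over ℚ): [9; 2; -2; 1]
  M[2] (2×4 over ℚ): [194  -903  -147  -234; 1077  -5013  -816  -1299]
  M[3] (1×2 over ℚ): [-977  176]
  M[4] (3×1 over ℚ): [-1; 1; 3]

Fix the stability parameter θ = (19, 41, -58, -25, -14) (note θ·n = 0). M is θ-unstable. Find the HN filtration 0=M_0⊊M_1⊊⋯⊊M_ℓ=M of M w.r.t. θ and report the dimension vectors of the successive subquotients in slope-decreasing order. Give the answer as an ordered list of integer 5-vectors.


Via rank(M_{q-1}∘⋯∘M_p): M ≅ I[1,2], I[2,2], I[2,3], I[2,5], I[5,5]^2.
μ_θ-semistable layers: μ^(1)=41; μ^(2)=19; μ^(3)=-17/2; μ^(4)=-14

((0, 2, 0, 0, 0); (1, 0, 0, 0, 0); (0, 1, 1, 0, 0); (0, 1, 1, 1, 3))


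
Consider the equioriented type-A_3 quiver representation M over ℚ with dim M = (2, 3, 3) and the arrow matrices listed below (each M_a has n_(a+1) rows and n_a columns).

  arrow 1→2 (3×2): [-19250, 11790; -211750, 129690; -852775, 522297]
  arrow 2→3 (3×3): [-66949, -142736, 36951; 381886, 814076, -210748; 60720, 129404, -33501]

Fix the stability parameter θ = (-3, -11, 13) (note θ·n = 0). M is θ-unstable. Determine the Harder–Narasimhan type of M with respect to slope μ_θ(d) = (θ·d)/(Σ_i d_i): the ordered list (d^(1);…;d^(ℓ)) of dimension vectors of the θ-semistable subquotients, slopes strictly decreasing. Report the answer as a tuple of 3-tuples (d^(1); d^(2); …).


Interval decomposition of M: I[1,1], I[1,3], I[2,3]^2.
HN type (ℓ=4): μ^(1)=13; μ^(2)=-3; μ^(3)=-7; μ^(4)=-11

((0, 0, 3); (1, 0, 0); (1, 1, 0); (0, 2, 0))


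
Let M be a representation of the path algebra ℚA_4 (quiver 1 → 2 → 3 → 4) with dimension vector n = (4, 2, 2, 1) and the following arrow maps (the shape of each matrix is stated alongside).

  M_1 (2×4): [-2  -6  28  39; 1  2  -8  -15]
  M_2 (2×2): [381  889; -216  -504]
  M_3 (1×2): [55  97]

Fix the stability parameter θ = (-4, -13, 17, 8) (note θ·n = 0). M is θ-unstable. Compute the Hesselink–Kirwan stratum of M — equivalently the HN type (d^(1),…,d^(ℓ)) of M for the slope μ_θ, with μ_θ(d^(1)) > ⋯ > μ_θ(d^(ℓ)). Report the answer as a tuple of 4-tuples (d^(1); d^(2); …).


Via rank(M_{q-1}∘⋯∘M_p): M ≅ I[1,1]^2, I[1,2], I[1,4], I[3,3].
μ_θ-semistable layers: μ^(1)=17; μ^(2)=25/2; μ^(3)=-4; μ^(4)=-17/2

((0, 0, 1, 0); (0, 0, 1, 1); (2, 0, 0, 0); (2, 2, 0, 0))


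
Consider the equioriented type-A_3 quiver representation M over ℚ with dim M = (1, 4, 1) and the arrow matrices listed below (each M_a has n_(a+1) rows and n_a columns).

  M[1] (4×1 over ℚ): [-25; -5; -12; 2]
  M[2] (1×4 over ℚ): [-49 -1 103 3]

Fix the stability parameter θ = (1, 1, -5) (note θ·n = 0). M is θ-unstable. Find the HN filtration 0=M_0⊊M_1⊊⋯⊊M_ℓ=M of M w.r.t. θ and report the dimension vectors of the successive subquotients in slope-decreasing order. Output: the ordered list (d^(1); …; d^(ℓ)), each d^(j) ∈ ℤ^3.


Barcode: M ≅ I[1,2], I[2,2]^2, I[2,3]. HN layers by μ_θ (2 steps, strictly decreasing):
  μ^(1)=1; μ^(2)=-2

((1, 3, 0); (0, 1, 1))


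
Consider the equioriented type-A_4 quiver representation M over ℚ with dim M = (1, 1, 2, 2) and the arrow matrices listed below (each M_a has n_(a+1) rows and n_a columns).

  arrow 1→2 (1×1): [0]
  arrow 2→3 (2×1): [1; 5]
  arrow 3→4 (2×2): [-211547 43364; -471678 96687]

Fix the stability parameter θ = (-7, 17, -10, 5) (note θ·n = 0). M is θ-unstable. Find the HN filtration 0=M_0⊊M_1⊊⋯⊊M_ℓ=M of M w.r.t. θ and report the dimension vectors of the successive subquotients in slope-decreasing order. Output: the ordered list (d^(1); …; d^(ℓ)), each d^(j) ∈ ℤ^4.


Via rank(M_{q-1}∘⋯∘M_p): M ≅ I[1,1], I[2,4], I[3,4].
μ_θ-semistable layers: μ^(1)=5; μ^(2)=7/2; μ^(3)=-7; μ^(4)=-10

((0, 0, 0, 2); (0, 1, 1, 0); (1, 0, 0, 0); (0, 0, 1, 0))


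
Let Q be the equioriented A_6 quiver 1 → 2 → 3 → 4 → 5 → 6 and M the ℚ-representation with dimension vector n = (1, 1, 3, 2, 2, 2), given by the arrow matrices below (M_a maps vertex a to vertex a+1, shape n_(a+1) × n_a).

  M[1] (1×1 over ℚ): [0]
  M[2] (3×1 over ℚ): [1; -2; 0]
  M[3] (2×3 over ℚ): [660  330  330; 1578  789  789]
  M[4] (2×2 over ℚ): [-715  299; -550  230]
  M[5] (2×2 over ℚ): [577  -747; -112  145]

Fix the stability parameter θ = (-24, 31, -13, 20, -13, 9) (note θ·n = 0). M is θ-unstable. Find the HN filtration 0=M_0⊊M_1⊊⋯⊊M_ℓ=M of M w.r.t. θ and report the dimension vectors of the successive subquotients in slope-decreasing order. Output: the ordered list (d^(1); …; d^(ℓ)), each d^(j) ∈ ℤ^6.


Via rank(M_{q-1}∘⋯∘M_p): M ≅ I[1,1], I[2,3], I[3,3], I[3,6], I[4,4], I[5,6].
μ_θ-semistable layers: μ^(1)=20; μ^(2)=9; μ^(3)=7/2; μ^(4)=-13; μ^(5)=-24

((0, 0, 0, 1, 0, 0); (0, 1, 1, 0, 0, 2); (0, 0, 0, 1, 1, 0); (0, 0, 2, 0, 1, 0); (1, 0, 0, 0, 0, 0))


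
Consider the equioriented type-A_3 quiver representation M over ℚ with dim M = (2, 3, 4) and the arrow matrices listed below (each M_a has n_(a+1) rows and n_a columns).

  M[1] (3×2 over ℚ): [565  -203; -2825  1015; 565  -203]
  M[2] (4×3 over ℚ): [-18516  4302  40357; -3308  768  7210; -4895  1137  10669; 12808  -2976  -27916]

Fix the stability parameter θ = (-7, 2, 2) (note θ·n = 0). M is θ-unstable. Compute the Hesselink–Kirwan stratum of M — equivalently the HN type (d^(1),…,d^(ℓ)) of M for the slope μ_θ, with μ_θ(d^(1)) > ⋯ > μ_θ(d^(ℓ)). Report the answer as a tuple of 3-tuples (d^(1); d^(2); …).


Interval decomposition of M: I[1,1], I[1,3], I[2,2], I[2,3], I[3,3]^2.
HN type (ℓ=2): μ^(1)=2; μ^(2)=-7

((0, 3, 4); (2, 0, 0))


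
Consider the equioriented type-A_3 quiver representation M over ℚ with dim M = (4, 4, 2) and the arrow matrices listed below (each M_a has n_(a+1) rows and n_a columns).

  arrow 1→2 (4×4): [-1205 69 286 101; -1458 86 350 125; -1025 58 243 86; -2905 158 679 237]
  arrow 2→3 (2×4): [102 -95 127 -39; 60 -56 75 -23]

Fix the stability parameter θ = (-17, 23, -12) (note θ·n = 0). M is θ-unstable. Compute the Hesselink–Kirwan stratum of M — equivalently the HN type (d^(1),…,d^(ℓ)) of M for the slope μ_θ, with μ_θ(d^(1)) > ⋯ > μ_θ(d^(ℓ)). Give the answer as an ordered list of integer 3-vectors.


Barcode: M ≅ I[1,2]^2, I[1,3]^2. HN layers by μ_θ (3 steps, strictly decreasing):
  μ^(1)=23; μ^(2)=11/2; μ^(3)=-17

((0, 2, 0); (0, 2, 2); (4, 0, 0))


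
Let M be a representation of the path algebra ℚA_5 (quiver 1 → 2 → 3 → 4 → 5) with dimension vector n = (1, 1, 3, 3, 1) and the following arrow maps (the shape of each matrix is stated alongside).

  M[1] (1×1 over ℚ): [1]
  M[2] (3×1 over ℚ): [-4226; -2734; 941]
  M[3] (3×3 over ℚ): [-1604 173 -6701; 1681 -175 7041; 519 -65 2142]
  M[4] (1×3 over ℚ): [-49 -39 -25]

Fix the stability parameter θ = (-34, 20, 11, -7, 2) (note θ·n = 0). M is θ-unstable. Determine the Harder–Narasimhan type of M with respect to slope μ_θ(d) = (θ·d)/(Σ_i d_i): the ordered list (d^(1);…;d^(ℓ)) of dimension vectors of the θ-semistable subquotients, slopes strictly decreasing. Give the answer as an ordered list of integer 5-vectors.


Via rank(M_{q-1}∘⋯∘M_p): M ≅ I[1,5], I[3,4]^2.
μ_θ-semistable layers: μ^(1)=13/2; μ^(2)=2; μ^(3)=-34

((0, 1, 1, 1, 1); (0, 0, 2, 2, 0); (1, 0, 0, 0, 0))


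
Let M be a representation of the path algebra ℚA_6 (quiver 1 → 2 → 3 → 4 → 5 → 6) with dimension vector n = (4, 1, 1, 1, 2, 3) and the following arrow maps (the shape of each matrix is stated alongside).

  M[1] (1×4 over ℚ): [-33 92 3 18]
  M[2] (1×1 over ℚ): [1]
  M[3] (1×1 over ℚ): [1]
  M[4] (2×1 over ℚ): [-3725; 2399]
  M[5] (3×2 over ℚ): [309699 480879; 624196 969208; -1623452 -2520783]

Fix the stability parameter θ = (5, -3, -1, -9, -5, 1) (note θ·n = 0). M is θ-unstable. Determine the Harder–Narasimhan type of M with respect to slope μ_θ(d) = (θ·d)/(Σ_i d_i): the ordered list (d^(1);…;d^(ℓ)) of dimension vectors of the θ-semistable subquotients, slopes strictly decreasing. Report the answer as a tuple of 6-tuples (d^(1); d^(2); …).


Via rank(M_{q-1}∘⋯∘M_p): M ≅ I[1,1]^3, I[1,6], I[5,6], I[6,6].
μ_θ-semistable layers: μ^(1)=5; μ^(2)=1; μ^(3)=-13/5; μ^(4)=-5

((3, 0, 0, 0, 0, 0); (0, 0, 0, 0, 0, 3); (1, 1, 1, 1, 1, 0); (0, 0, 0, 0, 1, 0))


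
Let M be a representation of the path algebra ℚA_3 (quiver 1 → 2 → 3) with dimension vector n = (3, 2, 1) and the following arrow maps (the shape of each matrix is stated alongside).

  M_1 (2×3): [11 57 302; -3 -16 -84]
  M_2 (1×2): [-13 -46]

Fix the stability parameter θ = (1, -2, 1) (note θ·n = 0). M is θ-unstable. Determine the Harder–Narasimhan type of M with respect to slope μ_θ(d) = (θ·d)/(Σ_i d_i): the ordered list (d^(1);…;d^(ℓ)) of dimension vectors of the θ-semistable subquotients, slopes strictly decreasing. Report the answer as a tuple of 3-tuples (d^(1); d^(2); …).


Via rank(M_{q-1}∘⋯∘M_p): M ≅ I[1,1], I[1,2], I[1,3].
μ_θ-semistable layers: μ^(1)=1; μ^(2)=-1/2

((1, 0, 1); (2, 2, 0))


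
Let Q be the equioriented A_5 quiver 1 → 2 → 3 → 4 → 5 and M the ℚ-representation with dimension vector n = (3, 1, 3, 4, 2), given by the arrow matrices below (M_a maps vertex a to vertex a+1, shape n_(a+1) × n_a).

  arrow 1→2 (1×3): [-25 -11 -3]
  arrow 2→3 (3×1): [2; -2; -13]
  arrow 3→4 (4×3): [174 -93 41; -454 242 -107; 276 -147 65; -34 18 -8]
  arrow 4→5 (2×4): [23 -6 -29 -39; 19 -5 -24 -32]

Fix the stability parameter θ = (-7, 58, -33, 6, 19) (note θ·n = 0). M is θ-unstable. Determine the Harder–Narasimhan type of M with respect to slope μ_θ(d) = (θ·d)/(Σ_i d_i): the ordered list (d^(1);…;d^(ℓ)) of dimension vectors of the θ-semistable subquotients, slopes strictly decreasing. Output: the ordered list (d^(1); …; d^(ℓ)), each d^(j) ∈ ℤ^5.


Via rank(M_{q-1}∘⋯∘M_p): M ≅ I[1,1]^2, I[1,4], I[3,4], I[3,5], I[4,5].
μ_θ-semistable layers: μ^(1)=19; μ^(2)=31/3; μ^(3)=6; μ^(4)=-7; μ^(5)=-33

((0, 0, 0, 0, 2); (0, 1, 1, 1, 0); (0, 0, 0, 3, 0); (3, 0, 0, 0, 0); (0, 0, 2, 0, 0))


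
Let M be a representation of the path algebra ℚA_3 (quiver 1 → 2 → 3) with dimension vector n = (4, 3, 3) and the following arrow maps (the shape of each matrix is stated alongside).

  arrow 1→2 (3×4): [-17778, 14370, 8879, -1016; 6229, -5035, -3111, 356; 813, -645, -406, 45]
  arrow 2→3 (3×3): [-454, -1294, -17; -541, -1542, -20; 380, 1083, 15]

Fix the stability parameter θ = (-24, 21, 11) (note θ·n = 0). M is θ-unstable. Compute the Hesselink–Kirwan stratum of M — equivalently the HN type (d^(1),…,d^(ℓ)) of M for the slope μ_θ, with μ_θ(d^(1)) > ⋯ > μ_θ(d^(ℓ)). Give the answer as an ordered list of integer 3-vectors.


Via rank(M_{q-1}∘⋯∘M_p): M ≅ I[1,1], I[1,3]^3.
μ_θ-semistable layers: μ^(1)=16; μ^(2)=-24

((0, 3, 3); (4, 0, 0))


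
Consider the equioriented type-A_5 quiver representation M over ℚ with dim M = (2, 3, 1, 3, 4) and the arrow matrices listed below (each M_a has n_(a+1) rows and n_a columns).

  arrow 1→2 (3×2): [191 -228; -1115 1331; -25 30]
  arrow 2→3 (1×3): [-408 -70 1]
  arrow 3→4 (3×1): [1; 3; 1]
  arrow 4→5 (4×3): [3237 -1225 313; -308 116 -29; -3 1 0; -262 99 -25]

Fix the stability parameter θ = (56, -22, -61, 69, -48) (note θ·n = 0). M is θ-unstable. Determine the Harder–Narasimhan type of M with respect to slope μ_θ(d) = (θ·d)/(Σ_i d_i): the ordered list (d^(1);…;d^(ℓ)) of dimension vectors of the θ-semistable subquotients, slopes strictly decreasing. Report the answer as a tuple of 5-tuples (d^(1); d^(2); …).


Interval decomposition of M: I[1,2], I[1,5], I[2,2], I[4,5]^2, I[5,5].
HN type (ℓ=5): μ^(1)=17; μ^(2)=21/2; μ^(3)=-9; μ^(4)=-22; μ^(5)=-48

((1, 1, 0, 0, 0); (0, 0, 0, 3, 3); (1, 1, 1, 0, 0); (0, 1, 0, 0, 0); (0, 0, 0, 0, 1))


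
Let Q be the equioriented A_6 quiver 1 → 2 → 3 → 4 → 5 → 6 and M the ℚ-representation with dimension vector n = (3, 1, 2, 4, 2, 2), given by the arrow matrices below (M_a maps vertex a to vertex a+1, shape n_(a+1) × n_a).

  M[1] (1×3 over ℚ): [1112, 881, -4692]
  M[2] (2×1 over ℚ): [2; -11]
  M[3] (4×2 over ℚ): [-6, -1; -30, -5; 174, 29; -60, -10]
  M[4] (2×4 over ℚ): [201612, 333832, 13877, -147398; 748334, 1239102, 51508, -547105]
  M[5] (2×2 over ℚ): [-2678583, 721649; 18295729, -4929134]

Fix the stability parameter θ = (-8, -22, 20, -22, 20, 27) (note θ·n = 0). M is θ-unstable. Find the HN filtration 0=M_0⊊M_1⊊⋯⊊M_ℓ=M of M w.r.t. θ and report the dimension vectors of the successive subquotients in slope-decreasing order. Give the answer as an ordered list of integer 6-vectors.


Barcode: M ≅ I[1,1]^2, I[1,6], I[3,3], I[4,4]^2, I[4,6]. HN layers by μ_θ (6 steps, strictly decreasing):
  μ^(1)=27; μ^(2)=20; μ^(3)=-1; μ^(4)=-8; μ^(5)=-15; μ^(6)=-22

((0, 0, 0, 0, 0, 2); (0, 0, 1, 0, 2, 0); (0, 0, 1, 1, 0, 0); (2, 0, 0, 0, 0, 0); (1, 1, 0, 0, 0, 0); (0, 0, 0, 3, 0, 0))


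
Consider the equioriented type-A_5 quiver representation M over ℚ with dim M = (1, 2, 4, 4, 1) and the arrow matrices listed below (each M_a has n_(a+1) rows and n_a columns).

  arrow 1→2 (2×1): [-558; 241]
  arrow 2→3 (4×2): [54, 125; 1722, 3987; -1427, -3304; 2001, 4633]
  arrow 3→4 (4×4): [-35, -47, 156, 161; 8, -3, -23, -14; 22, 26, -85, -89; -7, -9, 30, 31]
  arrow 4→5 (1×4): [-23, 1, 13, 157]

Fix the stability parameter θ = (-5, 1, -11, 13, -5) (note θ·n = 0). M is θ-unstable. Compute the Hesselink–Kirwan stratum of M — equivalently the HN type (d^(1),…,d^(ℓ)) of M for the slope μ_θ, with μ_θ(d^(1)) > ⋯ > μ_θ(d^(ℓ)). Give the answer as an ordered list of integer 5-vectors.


Barcode: M ≅ I[1,5], I[2,4], I[3,4]^2. HN layers by μ_θ (4 steps, strictly decreasing):
  μ^(1)=13; μ^(2)=4; μ^(3)=-5; μ^(4)=-11

((0, 0, 0, 3, 0); (0, 0, 0, 1, 1); (1, 2, 2, 0, 0); (0, 0, 2, 0, 0))


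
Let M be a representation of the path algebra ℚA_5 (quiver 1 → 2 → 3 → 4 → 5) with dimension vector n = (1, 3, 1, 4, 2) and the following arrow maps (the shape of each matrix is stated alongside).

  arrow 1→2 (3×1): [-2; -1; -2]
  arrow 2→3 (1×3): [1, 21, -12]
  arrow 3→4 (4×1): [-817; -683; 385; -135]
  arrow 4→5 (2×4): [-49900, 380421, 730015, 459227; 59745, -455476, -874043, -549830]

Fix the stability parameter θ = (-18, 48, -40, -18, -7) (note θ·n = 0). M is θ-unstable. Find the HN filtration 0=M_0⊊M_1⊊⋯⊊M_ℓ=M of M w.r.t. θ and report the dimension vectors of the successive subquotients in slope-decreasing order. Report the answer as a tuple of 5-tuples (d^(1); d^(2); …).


Barcode: M ≅ I[1,5], I[2,2]^2, I[4,4]^2, I[4,5]. HN layers by μ_θ (4 steps, strictly decreasing):
  μ^(1)=48; μ^(2)=-17/4; μ^(3)=-7; μ^(4)=-18

((0, 2, 0, 0, 0); (0, 1, 1, 1, 1); (0, 0, 0, 0, 1); (1, 0, 0, 3, 0))


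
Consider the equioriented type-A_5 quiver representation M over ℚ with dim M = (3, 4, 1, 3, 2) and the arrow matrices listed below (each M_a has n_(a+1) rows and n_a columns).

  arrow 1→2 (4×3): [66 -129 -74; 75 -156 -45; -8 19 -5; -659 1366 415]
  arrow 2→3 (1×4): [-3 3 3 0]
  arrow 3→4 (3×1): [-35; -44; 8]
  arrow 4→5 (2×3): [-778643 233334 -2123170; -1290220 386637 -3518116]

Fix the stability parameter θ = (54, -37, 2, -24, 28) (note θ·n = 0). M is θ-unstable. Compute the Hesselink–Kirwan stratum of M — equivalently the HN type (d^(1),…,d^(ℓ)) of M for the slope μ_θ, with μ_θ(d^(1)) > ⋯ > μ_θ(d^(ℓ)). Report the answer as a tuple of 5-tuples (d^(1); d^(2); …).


Interval decomposition of M: I[1,2]^2, I[1,5], I[2,2], I[4,4], I[4,5].
HN type (ℓ=5): μ^(1)=28; μ^(2)=17/2; μ^(3)=-5/4; μ^(4)=-24; μ^(5)=-37

((0, 0, 0, 0, 2); (2, 2, 0, 0, 0); (1, 1, 1, 1, 0); (0, 0, 0, 2, 0); (0, 1, 0, 0, 0))


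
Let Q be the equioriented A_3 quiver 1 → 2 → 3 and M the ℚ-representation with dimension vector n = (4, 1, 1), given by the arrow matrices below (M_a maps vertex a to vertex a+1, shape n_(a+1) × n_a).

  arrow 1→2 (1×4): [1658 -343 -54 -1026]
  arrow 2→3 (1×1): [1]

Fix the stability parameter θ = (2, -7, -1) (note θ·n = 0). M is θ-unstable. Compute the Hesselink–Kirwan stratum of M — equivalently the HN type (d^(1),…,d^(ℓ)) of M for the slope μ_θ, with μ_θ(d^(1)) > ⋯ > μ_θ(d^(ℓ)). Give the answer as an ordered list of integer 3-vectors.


Barcode: M ≅ I[1,1]^3, I[1,3]. HN layers by μ_θ (3 steps, strictly decreasing):
  μ^(1)=2; μ^(2)=-1; μ^(3)=-5/2

((3, 0, 0); (0, 0, 1); (1, 1, 0))


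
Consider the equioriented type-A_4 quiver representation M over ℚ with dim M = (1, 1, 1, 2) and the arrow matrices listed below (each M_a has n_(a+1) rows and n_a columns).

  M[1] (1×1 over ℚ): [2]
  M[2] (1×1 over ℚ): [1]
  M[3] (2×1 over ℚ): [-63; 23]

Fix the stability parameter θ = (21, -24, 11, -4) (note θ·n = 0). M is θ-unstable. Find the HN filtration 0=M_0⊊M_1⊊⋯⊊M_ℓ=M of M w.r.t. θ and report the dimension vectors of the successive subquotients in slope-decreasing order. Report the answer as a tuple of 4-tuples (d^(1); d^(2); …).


Barcode: M ≅ I[1,4], I[4,4]. HN layers by μ_θ (3 steps, strictly decreasing):
  μ^(1)=7/2; μ^(2)=-3/2; μ^(3)=-4

((0, 0, 1, 1); (1, 1, 0, 0); (0, 0, 0, 1))


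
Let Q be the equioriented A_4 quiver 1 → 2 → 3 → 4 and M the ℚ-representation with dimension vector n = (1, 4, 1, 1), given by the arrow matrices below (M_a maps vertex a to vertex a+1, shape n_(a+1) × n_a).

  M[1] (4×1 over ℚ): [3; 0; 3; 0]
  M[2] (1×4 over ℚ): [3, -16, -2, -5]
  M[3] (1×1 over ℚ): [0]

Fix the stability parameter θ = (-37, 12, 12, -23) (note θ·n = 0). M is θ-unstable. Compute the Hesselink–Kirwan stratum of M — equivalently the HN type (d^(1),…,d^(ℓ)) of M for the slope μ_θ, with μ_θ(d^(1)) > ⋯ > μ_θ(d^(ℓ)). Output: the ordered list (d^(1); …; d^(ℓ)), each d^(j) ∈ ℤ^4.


Interval decomposition of M: I[1,3], I[2,2]^3, I[4,4].
HN type (ℓ=3): μ^(1)=12; μ^(2)=-23; μ^(3)=-37

((0, 4, 1, 0); (0, 0, 0, 1); (1, 0, 0, 0))


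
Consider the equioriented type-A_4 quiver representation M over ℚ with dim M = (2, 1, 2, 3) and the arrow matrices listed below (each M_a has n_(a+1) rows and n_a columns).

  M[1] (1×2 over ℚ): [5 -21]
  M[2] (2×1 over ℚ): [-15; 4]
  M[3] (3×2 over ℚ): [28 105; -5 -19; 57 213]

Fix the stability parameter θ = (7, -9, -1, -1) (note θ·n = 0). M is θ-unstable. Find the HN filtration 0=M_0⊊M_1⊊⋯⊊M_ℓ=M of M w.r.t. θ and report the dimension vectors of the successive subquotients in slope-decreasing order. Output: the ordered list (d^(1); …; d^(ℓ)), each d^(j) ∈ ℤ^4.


Via rank(M_{q-1}∘⋯∘M_p): M ≅ I[1,1], I[1,4], I[3,4], I[4,4].
μ_θ-semistable layers: μ^(1)=7; μ^(2)=-1

((1, 0, 0, 0); (1, 1, 2, 3))


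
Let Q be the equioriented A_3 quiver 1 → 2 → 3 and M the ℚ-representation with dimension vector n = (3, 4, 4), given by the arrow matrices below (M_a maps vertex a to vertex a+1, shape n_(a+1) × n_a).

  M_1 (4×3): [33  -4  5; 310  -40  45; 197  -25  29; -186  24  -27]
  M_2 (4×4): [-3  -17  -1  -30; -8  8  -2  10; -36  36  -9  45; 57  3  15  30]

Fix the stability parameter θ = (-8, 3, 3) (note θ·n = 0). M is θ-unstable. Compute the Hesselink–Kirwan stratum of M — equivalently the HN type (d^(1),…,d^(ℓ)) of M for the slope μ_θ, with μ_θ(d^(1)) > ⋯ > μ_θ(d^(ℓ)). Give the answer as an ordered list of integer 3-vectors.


Via rank(M_{q-1}∘⋯∘M_p): M ≅ I[1,2], I[1,3]^2, I[2,2], I[3,3]^2.
μ_θ-semistable layers: μ^(1)=3; μ^(2)=-8

((0, 4, 4); (3, 0, 0))


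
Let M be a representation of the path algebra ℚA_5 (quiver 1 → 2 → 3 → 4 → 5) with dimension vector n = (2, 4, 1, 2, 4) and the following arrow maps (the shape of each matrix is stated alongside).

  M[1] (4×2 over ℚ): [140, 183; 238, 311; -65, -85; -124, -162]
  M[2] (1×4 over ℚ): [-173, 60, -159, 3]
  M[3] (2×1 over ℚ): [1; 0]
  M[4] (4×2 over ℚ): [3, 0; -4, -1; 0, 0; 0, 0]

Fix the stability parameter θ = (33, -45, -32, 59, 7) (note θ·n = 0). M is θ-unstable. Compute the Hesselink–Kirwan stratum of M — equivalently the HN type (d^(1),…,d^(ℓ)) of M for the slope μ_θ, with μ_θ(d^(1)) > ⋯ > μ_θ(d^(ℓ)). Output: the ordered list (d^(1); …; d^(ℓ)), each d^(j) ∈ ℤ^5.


Interval decomposition of M: I[1,2], I[1,5], I[2,2]^2, I[4,5], I[5,5]^2.
HN type (ℓ=5): μ^(1)=33; μ^(2)=7; μ^(3)=-6; μ^(4)=-44/3; μ^(5)=-45

((0, 0, 0, 2, 2); (0, 0, 0, 0, 2); (1, 1, 0, 0, 0); (1, 1, 1, 0, 0); (0, 2, 0, 0, 0))


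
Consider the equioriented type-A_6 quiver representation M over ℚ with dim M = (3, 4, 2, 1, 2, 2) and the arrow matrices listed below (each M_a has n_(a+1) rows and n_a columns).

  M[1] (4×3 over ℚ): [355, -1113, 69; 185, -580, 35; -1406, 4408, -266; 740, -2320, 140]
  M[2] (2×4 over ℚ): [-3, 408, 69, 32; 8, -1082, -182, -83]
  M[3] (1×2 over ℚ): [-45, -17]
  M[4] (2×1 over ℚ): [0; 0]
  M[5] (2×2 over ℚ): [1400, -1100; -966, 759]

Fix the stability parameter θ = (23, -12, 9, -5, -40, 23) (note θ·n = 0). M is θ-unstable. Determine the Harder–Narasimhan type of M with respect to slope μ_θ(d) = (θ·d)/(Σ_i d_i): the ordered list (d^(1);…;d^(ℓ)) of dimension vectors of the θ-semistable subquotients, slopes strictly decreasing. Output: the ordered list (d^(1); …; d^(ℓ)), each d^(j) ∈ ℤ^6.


Barcode: M ≅ I[1,1], I[1,3], I[1,4], I[2,2]^2, I[5,5], I[5,6], I[6,6]. HN layers by μ_θ (6 steps, strictly decreasing):
  μ^(1)=23; μ^(2)=9; μ^(3)=11/2; μ^(4)=15/4; μ^(5)=-12; μ^(6)=-40

((1, 0, 0, 0, 0, 2); (0, 0, 1, 0, 0, 0); (1, 1, 0, 0, 0, 0); (1, 1, 1, 1, 0, 0); (0, 2, 0, 0, 0, 0); (0, 0, 0, 0, 2, 0))
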